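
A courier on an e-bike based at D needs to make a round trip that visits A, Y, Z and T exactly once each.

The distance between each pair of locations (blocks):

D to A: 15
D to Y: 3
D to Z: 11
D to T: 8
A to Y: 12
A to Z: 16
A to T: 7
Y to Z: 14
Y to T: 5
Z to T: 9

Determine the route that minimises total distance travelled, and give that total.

42 blocks — the shortest possible round trip.

There are 12 distinct closed tours to check (reversals are equivalent).
D - A - Y - Z - T - D: 15+12+14+9+8 = 58
D - A - Y - T - Z - D: 15+12+5+9+11 = 52
D - A - Z - Y - T - D: 15+16+14+5+8 = 58
D - A - Z - T - Y - D: 15+16+9+5+3 = 48
D - A - T - Y - Z - D: 15+7+5+14+11 = 52
D - A - T - Z - Y - D: 15+7+9+14+3 = 48
D - Y - A - Z - T - D: 3+12+16+9+8 = 48
D - Y - A - T - Z - D: 3+12+7+9+11 = 42
D - Y - Z - A - T - D: 3+14+16+7+8 = 48
D - Y - T - A - Z - D: 3+5+7+16+11 = 42
D - Z - A - Y - T - D: 11+16+12+5+8 = 52
D - Z - Y - A - T - D: 11+14+12+7+8 = 52
The minimum is 42.
One optimal route: D → Y → A → T → Z → D (or its reverse).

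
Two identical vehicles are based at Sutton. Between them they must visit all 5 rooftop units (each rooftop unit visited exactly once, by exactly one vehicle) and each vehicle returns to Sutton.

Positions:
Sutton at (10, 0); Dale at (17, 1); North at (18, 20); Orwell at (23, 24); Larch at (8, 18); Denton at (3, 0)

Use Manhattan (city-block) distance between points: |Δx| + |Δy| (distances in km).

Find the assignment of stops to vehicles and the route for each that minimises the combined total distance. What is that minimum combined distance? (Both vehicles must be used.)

Check every non-empty split of the stops between the two vehicles; for each half take its own optimal tour:
  {Dale} + {North, Orwell, Larch, Denton}: 16 + 88 = 104
  {North} + {Dale, Orwell, Larch, Denton}: 56 + 88 = 144
  {Dale, North} + {Orwell, Larch, Denton}: 56 + 88 = 144
  {Orwell} + {Dale, North, Larch, Denton}: 74 + 70 = 144
  {Dale, Orwell} + {North, Larch, Denton}: 74 + 70 = 144
  {North, Orwell} + {Dale, Larch, Denton}: 74 + 64 = 138
  … (15 splits in total)
  {Dale, North, Orwell, Larch} + {Denton}: 78 + 14 = 92  ← best
Best: vehicle 1 Sutton → Dale → North → Orwell → Larch → Sutton = 78; vehicle 2 Sutton → Denton → Sutton = 14; combined 92.

92 km — the smallest possible combined total.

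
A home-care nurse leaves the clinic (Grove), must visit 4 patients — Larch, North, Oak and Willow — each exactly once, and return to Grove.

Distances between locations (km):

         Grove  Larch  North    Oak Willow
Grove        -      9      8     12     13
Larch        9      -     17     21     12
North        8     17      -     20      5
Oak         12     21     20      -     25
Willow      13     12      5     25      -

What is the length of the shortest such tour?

With 4 stops there are 4!/2 = 12 distinct round trips (a route and its reverse cost the same).
Grove→Larch→North→Oak→Willow→Grove: 9+17+20+25+13 = 84
Grove→Larch→North→Willow→Oak→Grove: 9+17+5+25+12 = 68
Grove→Larch→Oak→North→Willow→Grove: 9+21+20+5+13 = 68
Grove→Larch→Oak→Willow→North→Grove: 9+21+25+5+8 = 68
Grove→Larch→Willow→North→Oak→Grove: 9+12+5+20+12 = 58
Grove→Larch→Willow→Oak→North→Grove: 9+12+25+20+8 = 74
Grove→North→Larch→Oak→Willow→Grove: 8+17+21+25+13 = 84
Grove→North→Larch→Willow→Oak→Grove: 8+17+12+25+12 = 74
Grove→North→Oak→Larch→Willow→Grove: 8+20+21+12+13 = 74
Grove→North→Willow→Larch→Oak→Grove: 8+5+12+21+12 = 58
Grove→Oak→Larch→North→Willow→Grove: 12+21+17+5+13 = 68
Grove→Oak→North→Larch→Willow→Grove: 12+20+17+12+13 = 74
The minimum is 58.
One optimal route: Grove → Larch → Willow → North → Oak → Grove (or its reverse).

Shortest round trip = 58 km.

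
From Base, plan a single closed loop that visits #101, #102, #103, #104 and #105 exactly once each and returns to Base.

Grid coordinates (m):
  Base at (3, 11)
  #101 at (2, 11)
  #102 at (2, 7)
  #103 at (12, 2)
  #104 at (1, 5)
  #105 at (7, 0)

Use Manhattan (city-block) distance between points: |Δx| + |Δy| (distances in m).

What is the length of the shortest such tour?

44 m — the shortest possible round trip.

With 5 stops there are 5!/2 = 60 distinct round trips (a route and its reverse cost the same).
Base - #101 - #102 - #103 - #104 - #105 - Base: 1+4+15+14+11+15 = 60
Base - #101 - #102 - #103 - #105 - #104 - Base: 1+4+15+7+11+8 = 46
Base - #101 - #102 - #104 - #103 - #105 - Base: 1+4+3+14+7+15 = 44
Base - #101 - #102 - #104 - #105 - #103 - Base: 1+4+3+11+7+18 = 44
Base - #101 - #102 - #105 - #103 - #104 - Base: 1+4+12+7+14+8 = 46
Base - #101 - #102 - #105 - #104 - #103 - Base: 1+4+12+11+14+18 = 60
Base - #101 - #103 - #102 - #104 - #105 - Base: 1+19+15+3+11+15 = 64
Base - #101 - #103 - #102 - #105 - #104 - Base: 1+19+15+12+11+8 = 66
Base - #101 - #103 - #104 - #102 - #105 - Base: 1+19+14+3+12+15 = 64
Base - #101 - #103 - #104 - #105 - #102 - Base: 1+19+14+11+12+5 = 62
Base - #101 - #103 - #105 - #102 - #104 - Base: 1+19+7+12+3+8 = 50
Base - #101 - #103 - #105 - #104 - #102 - Base: 1+19+7+11+3+5 = 46
Base - #101 - #104 - #102 - #103 - #105 - Base: 1+7+3+15+7+15 = 48
Base - #101 - #104 - #102 - #105 - #103 - Base: 1+7+3+12+7+18 = 48
… (46 more)
The minimum is 44.
One optimal route: Base → #101 → #102 → #104 → #103 → #105 → Base (or its reverse).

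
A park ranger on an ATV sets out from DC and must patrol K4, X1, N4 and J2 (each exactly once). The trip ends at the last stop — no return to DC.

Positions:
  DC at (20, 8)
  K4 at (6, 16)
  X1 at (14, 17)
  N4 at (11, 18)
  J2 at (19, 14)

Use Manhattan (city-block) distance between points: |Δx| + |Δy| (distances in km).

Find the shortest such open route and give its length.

There are 4! = 24 possible orderings.
DC → K4 → X1 → N4 → J2: 22+9+4+12 = 47
DC → K4 → X1 → J2 → N4: 22+9+8+12 = 51
DC → K4 → N4 → X1 → J2: 22+7+4+8 = 41
DC → K4 → N4 → J2 → X1: 22+7+12+8 = 49
DC → K4 → J2 → X1 → N4: 22+15+8+4 = 49
DC → K4 → J2 → N4 → X1: 22+15+12+4 = 53
DC → X1 → K4 → N4 → J2: 15+9+7+12 = 43
DC → X1 → K4 → J2 → N4: 15+9+15+12 = 51
DC → X1 → N4 → K4 → J2: 15+4+7+15 = 41
DC → X1 → N4 → J2 → K4: 15+4+12+15 = 46
DC → X1 → J2 → K4 → N4: 15+8+15+7 = 45
DC → X1 → J2 → N4 → K4: 15+8+12+7 = 42
DC → N4 → K4 → X1 → J2: 19+7+9+8 = 43
DC → N4 → K4 → J2 → X1: 19+7+15+8 = 49
… (10 more)
DC → J2 → X1 → N4 → K4: 7+8+4+7 = 26  ← best
The minimum is 26.
One shortest path: DC → J2 → X1 → N4 → K4.

26 km — the minimum one-way total.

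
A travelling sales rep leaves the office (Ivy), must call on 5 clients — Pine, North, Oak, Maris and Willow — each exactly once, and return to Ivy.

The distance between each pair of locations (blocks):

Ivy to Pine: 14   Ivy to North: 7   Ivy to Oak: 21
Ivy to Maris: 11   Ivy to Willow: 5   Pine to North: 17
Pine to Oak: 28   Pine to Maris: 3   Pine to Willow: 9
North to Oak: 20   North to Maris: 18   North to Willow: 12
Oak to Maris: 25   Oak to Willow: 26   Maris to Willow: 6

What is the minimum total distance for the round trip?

With 5 stops there are 5!/2 = 60 distinct round trips (a route and its reverse cost the same).
Ivy→Pine→North→Oak→Maris→Willow→Ivy: 14+17+20+25+6+5 = 87
Ivy→Pine→North→Oak→Willow→Maris→Ivy: 14+17+20+26+6+11 = 94
Ivy→Pine→North→Maris→Oak→Willow→Ivy: 14+17+18+25+26+5 = 105
Ivy→Pine→North→Maris→Willow→Oak→Ivy: 14+17+18+6+26+21 = 102
Ivy→Pine→North→Willow→Oak→Maris→Ivy: 14+17+12+26+25+11 = 105
Ivy→Pine→North→Willow→Maris→Oak→Ivy: 14+17+12+6+25+21 = 95
Ivy→Pine→Oak→North→Maris→Willow→Ivy: 14+28+20+18+6+5 = 91
Ivy→Pine→Oak→North→Willow→Maris→Ivy: 14+28+20+12+6+11 = 91
Ivy→Pine→Oak→Maris→North→Willow→Ivy: 14+28+25+18+12+5 = 102
Ivy→Pine→Oak→Maris→Willow→North→Ivy: 14+28+25+6+12+7 = 92
Ivy→Pine→Oak→Willow→North→Maris→Ivy: 14+28+26+12+18+11 = 109
Ivy→Pine→Oak→Willow→Maris→North→Ivy: 14+28+26+6+18+7 = 99
Ivy→Pine→Maris→North→Oak→Willow→Ivy: 14+3+18+20+26+5 = 86
Ivy→Pine→Maris→North→Willow→Oak→Ivy: 14+3+18+12+26+21 = 94
… (46 more)
Ivy→North→Oak→Pine→Maris→Willow→Ivy: 7+20+28+3+6+5 = 69  ← best
The minimum is 69.
One optimal route: Ivy → North → Oak → Pine → Maris → Willow → Ivy (or its reverse).

69 blocks — the shortest possible round trip.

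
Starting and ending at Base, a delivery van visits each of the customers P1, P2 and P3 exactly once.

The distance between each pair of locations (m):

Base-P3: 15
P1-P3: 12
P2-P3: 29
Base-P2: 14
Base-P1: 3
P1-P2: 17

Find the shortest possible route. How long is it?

With 3 stops there are 3!/2 = 3 distinct round trips (a route and its reverse cost the same).
Base-P1-P2-P3-Base: 3+17+29+15 = 64
Base-P1-P3-P2-Base: 3+12+29+14 = 58
Base-P2-P1-P3-Base: 14+17+12+15 = 58
The minimum is 58.
One optimal route: Base → P1 → P3 → P2 → Base (or its reverse).

58 m — the shortest possible round trip.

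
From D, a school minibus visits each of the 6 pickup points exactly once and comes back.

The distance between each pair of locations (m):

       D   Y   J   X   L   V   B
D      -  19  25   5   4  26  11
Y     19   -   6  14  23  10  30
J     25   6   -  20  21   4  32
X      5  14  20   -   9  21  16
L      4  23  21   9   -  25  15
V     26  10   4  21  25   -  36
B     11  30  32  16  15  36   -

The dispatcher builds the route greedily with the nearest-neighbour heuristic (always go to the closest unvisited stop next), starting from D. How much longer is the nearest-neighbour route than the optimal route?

Excess over optimum: 4 m.

From D: L=4, X=5, B=11, Y=19, J=25, V=26 → choose L (4).
From L: X=9, B=15, J=21, Y=23, V=25 → choose X (9).
From X: Y=14, B=16, J=20, V=21 → choose Y (14).
From Y: J=6, V=10, B=30 → choose J (6).
From J: V=4, B=32 → choose V (4).
From V: B=36 → choose B (36).
NN route D → L → X → Y → J → V → B → D costs 84.
Optimal: D → X → Y → J → V → L → B → D costs 80 (by enumerating all 360 distinct tours).
Excess = 84 − 80 = 4.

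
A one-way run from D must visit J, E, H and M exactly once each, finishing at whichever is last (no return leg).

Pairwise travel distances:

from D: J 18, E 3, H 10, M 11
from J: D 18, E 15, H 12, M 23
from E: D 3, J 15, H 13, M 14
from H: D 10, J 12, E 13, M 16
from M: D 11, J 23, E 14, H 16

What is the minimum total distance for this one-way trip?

There are 4! = 24 possible orderings.
D→J→E→H→M: 18+15+13+16 = 62
D→J→E→M→H: 18+15+14+16 = 63
D→J→H→E→M: 18+12+13+14 = 57
D→J→H→M→E: 18+12+16+14 = 60
D→J→M→E→H: 18+23+14+13 = 68
D→J→M→H→E: 18+23+16+13 = 70
D→E→J→H→M: 3+15+12+16 = 46
D→E→J→M→H: 3+15+23+16 = 57
D→E→H→J→M: 3+13+12+23 = 51
D→E→H→M→J: 3+13+16+23 = 55
D→E→M→J→H: 3+14+23+12 = 52
D→E→M→H→J: 3+14+16+12 = 45
D→H→J→E→M: 10+12+15+14 = 51
D→H→J→M→E: 10+12+23+14 = 59
… (10 more)
The minimum is 45.
One shortest path: D → E → M → H → J.

45 — the minimum one-way total.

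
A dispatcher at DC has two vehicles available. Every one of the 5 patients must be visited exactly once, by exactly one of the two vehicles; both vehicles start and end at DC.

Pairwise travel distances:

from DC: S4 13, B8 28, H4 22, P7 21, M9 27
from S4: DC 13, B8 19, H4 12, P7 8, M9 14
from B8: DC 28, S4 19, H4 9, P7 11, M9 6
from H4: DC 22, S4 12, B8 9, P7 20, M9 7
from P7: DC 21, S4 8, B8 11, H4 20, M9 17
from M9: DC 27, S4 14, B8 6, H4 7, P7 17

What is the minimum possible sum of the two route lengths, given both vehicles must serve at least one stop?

93 — the smallest possible combined total.

Check every non-empty split of the stops between the two vehicles; for each half take its own optimal tour:
  {S4} + {B8, H4, P7, M9}: 26 + 67 = 93
  {B8} + {S4, H4, P7, M9}: 56 + 67 = 123
  {S4, B8} + {H4, P7, M9}: 60 + 67 = 127
  {H4} + {S4, B8, P7, M9}: 44 + 65 = 109
  {S4, H4} + {B8, P7, M9}: 47 + 65 = 112
  {B8, H4} + {S4, P7, M9}: 59 + 65 = 124
  … (15 splits in total)
Best: vehicle 1 DC → S4 → DC = 26; vehicle 2 DC → H4 → M9 → B8 → P7 → DC = 67; combined 93.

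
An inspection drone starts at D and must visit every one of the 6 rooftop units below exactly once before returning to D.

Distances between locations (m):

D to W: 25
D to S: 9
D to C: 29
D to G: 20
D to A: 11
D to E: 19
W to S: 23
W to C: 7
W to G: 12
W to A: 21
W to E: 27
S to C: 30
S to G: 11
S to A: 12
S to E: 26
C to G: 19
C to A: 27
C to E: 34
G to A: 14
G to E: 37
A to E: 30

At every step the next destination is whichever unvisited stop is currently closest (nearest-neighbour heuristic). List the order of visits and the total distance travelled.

Nearest-neighbour total = 115 m; route D → S → G → W → C → A → E → D.

At D the remaining stops are S 9, A 11, E 19, G 20, W 25, C 29; go to S.
At S the remaining stops are G 11, A 12, W 23, E 26, C 30; go to G.
At G the remaining stops are W 12, A 14, C 19, E 37; go to W.
At W the remaining stops are C 7, A 21, E 27; go to C.
At C the remaining stops are A 27, E 34; go to A.
At A the remaining stops are E 30; go to E.
Return E→D: 19.
Total = 9 + 11 + 12 + 7 + 27 + 30 + 19 = 115.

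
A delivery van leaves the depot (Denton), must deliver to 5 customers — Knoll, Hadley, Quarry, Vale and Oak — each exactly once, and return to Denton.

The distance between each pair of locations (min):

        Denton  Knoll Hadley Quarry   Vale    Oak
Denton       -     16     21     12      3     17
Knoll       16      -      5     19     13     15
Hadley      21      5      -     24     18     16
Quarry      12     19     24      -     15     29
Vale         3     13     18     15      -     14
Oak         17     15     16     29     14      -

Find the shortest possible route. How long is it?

There are 60 distinct closed tours to check (reversals are equivalent).
Denton - Knoll - Hadley - Quarry - Vale - Oak - Denton: 16+5+24+15+14+17 = 91
Denton - Knoll - Hadley - Quarry - Oak - Vale - Denton: 16+5+24+29+14+3 = 91
Denton - Knoll - Hadley - Vale - Quarry - Oak - Denton: 16+5+18+15+29+17 = 100
Denton - Knoll - Hadley - Vale - Oak - Quarry - Denton: 16+5+18+14+29+12 = 94
Denton - Knoll - Hadley - Oak - Quarry - Vale - Denton: 16+5+16+29+15+3 = 84
Denton - Knoll - Hadley - Oak - Vale - Quarry - Denton: 16+5+16+14+15+12 = 78
Denton - Knoll - Quarry - Hadley - Vale - Oak - Denton: 16+19+24+18+14+17 = 108
Denton - Knoll - Quarry - Hadley - Oak - Vale - Denton: 16+19+24+16+14+3 = 92
Denton - Knoll - Quarry - Vale - Hadley - Oak - Denton: 16+19+15+18+16+17 = 101
Denton - Knoll - Quarry - Vale - Oak - Hadley - Denton: 16+19+15+14+16+21 = 101
Denton - Knoll - Quarry - Oak - Hadley - Vale - Denton: 16+19+29+16+18+3 = 101
Denton - Knoll - Quarry - Oak - Vale - Hadley - Denton: 16+19+29+14+18+21 = 117
Denton - Knoll - Vale - Hadley - Quarry - Oak - Denton: 16+13+18+24+29+17 = 117
Denton - Knoll - Vale - Hadley - Oak - Quarry - Denton: 16+13+18+16+29+12 = 104
… (46 more)
Denton - Quarry - Knoll - Hadley - Oak - Vale - Denton: 12+19+5+16+14+3 = 69  ← best
The minimum is 69.
One optimal route: Denton → Quarry → Knoll → Hadley → Oak → Vale → Denton (or its reverse).

Minimum total distance: 69 min.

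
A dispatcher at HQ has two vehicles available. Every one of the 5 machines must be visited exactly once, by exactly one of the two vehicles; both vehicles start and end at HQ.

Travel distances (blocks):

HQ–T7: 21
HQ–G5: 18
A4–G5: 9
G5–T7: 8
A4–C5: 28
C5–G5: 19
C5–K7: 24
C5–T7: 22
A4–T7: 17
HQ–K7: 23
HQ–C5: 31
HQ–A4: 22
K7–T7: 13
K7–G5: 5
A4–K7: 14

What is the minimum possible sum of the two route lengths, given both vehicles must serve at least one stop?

Check every non-empty split of the stops between the two vehicles; for each half take its own optimal tour:
  {A4} + {C5, K7, G5, T7}: 44 + 89 = 133
  {C5} + {A4, K7, G5, T7}: 62 + 70 = 132
  {A4, C5} + {K7, G5, T7}: 81 + 57 = 138
  {K7} + {A4, C5, G5, T7}: 46 + 92 = 138
  {A4, K7} + {C5, G5, T7}: 59 + 79 = 138
  {C5, K7} + {A4, G5, T7}: 78 + 60 = 138
  … (15 splits in total)
Best: vehicle 1 HQ → C5 → HQ = 62; vehicle 2 HQ → A4 → K7 → G5 → T7 → HQ = 70; combined 132.

Minimum combined distance: 132 blocks.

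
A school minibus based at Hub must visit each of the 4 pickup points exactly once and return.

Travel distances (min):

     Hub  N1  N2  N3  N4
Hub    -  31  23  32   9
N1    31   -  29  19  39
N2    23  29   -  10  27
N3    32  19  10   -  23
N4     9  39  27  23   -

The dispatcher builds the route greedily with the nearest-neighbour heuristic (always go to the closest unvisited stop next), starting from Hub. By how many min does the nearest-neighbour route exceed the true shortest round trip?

The nearest-neighbour route is 6 min longer than optimal.

From Hub: N4=9, N2=23, N1=31, N3=32 → choose N4 (9).
From N4: N3=23, N2=27, N1=39 → choose N3 (23).
From N3: N2=10, N1=19 → choose N2 (10).
From N2: N1=29 → choose N1 (29).
NN route Hub → N4 → N3 → N2 → N1 → Hub costs 102.
Optimal: Hub → N1 → N3 → N2 → N4 → Hub costs 96 (by enumerating all 12 distinct tours).
Excess = 102 − 96 = 6.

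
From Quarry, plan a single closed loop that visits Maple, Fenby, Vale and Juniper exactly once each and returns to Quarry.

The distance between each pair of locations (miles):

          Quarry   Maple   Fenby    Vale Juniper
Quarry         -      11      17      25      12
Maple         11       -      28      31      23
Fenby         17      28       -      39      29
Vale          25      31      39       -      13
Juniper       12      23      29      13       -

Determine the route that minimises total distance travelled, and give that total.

101 miles — the shortest possible round trip.

Quarry→Maple→Fenby→Vale→Juniper→Quarry: 11+28+39+13+12 = 103
Quarry→Maple→Fenby→Juniper→Vale→Quarry: 11+28+29+13+25 = 106
Quarry→Maple→Vale→Fenby→Juniper→Quarry: 11+31+39+29+12 = 122
Quarry→Maple→Vale→Juniper→Fenby→Quarry: 11+31+13+29+17 = 101
Quarry→Maple→Juniper→Fenby→Vale→Quarry: 11+23+29+39+25 = 127
Quarry→Maple→Juniper→Vale→Fenby→Quarry: 11+23+13+39+17 = 103
Quarry→Fenby→Maple→Vale→Juniper→Quarry: 17+28+31+13+12 = 101
Quarry→Fenby→Maple→Juniper→Vale→Quarry: 17+28+23+13+25 = 106
Quarry→Fenby→Vale→Maple→Juniper→Quarry: 17+39+31+23+12 = 122
Quarry→Fenby→Juniper→Maple→Vale→Quarry: 17+29+23+31+25 = 125
Quarry→Vale→Maple→Fenby→Juniper→Quarry: 25+31+28+29+12 = 125
Quarry→Vale→Fenby→Maple→Juniper→Quarry: 25+39+28+23+12 = 127
The minimum is 101.
One optimal route: Quarry → Maple → Vale → Juniper → Fenby → Quarry (or its reverse).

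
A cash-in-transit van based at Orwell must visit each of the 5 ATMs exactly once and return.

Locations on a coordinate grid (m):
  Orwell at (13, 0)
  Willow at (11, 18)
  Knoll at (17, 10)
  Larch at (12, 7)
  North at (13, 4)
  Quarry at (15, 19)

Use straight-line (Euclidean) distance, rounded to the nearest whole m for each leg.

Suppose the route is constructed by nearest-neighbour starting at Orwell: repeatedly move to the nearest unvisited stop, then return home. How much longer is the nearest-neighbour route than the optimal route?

Orwell: North=4, Larch=7, Knoll=11, Willow=18, Quarry=19 ⇒ North
North: Larch=3, Knoll=7, Willow=14, Quarry=15 ⇒ Larch
Larch: Knoll=6, Willow=11, Quarry=12 ⇒ Knoll
Knoll: Quarry=9, Willow=10 ⇒ Quarry
Quarry: Willow=4 ⇒ Willow
NN route Orwell → North → Larch → Knoll → Quarry → Willow → Orwell costs 44.
Optimal: Orwell → Knoll → Quarry → Willow → Larch → North → Orwell costs 42 (by enumerating all 60 distinct tours).
Excess = 44 − 42 = 2.

Excess over optimum: 2 m.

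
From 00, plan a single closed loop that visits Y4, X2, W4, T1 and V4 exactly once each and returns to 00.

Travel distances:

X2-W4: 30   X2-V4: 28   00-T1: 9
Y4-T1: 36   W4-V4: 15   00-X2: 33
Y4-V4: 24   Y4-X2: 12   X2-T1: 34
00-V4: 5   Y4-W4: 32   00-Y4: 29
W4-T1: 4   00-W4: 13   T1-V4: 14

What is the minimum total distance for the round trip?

With 5 stops there are 5!/2 = 60 distinct round trips (a route and its reverse cost the same).
00-Y4-X2-W4-T1-V4-00: 29+12+30+4+14+5 = 94
00-Y4-X2-W4-V4-T1-00: 29+12+30+15+14+9 = 109
00-Y4-X2-T1-W4-V4-00: 29+12+34+4+15+5 = 99
00-Y4-X2-T1-V4-W4-00: 29+12+34+14+15+13 = 117
00-Y4-X2-V4-W4-T1-00: 29+12+28+15+4+9 = 97
00-Y4-X2-V4-T1-W4-00: 29+12+28+14+4+13 = 100
00-Y4-W4-X2-T1-V4-00: 29+32+30+34+14+5 = 144
00-Y4-W4-X2-V4-T1-00: 29+32+30+28+14+9 = 142
00-Y4-W4-T1-X2-V4-00: 29+32+4+34+28+5 = 132
00-Y4-W4-T1-V4-X2-00: 29+32+4+14+28+33 = 140
00-Y4-W4-V4-X2-T1-00: 29+32+15+28+34+9 = 147
00-Y4-W4-V4-T1-X2-00: 29+32+15+14+34+33 = 157
00-Y4-T1-X2-W4-V4-00: 29+36+34+30+15+5 = 149
00-Y4-T1-X2-V4-W4-00: 29+36+34+28+15+13 = 155
… (46 more)
00-T1-W4-X2-Y4-V4-00: 9+4+30+12+24+5 = 84  ← best
The minimum is 84.
One optimal route: 00 → T1 → W4 → X2 → Y4 → V4 → 00 (or its reverse).

Shortest round trip = 84.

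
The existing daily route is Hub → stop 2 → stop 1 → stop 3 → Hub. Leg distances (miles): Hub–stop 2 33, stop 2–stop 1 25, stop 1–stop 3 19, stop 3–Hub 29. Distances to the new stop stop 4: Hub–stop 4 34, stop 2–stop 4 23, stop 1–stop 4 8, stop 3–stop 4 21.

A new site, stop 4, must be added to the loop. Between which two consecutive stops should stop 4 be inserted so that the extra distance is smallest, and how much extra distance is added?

Minimum extra distance: 6 miles, inserting stop 4 between stop 2 and stop 1.

Insertion cost between consecutive stops i–j is d(i,stop 4) + d(stop 4,j) − d(i,j):
  between Hub and stop 2: 34 + 23 − 33 = 24
  between stop 2 and stop 1: 23 + 8 − 25 = 6
  between stop 1 and stop 3: 8 + 21 − 19 = 10
  between stop 3 and Hub: 21 + 34 − 29 = 26
Cheapest insertion is between stop 2 and stop 1, adding 6.
New total = 106 + 6 = 112.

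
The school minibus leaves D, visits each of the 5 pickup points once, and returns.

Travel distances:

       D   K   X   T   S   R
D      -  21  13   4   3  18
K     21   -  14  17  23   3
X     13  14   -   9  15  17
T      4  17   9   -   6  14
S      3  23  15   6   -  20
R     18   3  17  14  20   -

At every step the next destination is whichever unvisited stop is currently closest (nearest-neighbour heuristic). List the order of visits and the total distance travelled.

Nearest-neighbour total = 53; route D → S → T → X → K → R → D.

At D the remaining stops are S 3, T 4, X 13, R 18, K 21; go to S.
At S the remaining stops are T 6, X 15, R 20, K 23; go to T.
At T the remaining stops are X 9, R 14, K 17; go to X.
At X the remaining stops are K 14, R 17; go to K.
At K the remaining stops are R 3; go to R.
Return R→D: 18.
Total = 3 + 6 + 9 + 14 + 3 + 18 = 53.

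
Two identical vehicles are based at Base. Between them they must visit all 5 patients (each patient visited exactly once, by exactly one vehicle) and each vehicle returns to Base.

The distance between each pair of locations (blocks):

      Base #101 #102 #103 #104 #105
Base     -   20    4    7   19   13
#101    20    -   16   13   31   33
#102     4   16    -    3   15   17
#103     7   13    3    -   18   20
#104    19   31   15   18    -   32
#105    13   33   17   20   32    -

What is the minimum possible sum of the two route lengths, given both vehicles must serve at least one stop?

96 blocks — the smallest possible combined total.

There are 2^4 − 1 = 15 ways to divide the 5 stops into two non-empty groups. For each, the best each vehicle can do is its own shortest tour through its group:
  {#101} + {#102, #103, #104, #105}: 40 + 70 = 110
  {#102} + {#101, #103, #104, #105}: 8 + 96 = 104
  {#101, #102} + {#103, #104, #105}: 40 + 70 = 110
  {#103} + {#101, #102, #104, #105}: 14 + 96 = 110
  {#101, #103} + {#102, #104, #105}: 40 + 64 = 104
  {#102, #103} + {#101, #104, #105}: 14 + 96 = 110
  … (15 splits in total)
  {#101, #102, #103, #104} + {#105}: 70 + 26 = 96  ← best
Best: vehicle 1 Base → #101 → #103 → #102 → #104 → Base = 70; vehicle 2 Base → #105 → Base = 26; combined 96.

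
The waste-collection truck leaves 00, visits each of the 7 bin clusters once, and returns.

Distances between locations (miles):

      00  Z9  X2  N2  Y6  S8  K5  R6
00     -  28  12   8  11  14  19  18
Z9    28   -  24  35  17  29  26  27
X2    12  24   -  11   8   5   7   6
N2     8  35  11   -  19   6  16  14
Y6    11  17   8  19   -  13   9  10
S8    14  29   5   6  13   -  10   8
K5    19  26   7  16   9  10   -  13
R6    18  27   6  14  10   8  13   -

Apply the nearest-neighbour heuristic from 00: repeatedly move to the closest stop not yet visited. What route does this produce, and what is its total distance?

Nearest-neighbour total = 98 miles; route 00 → N2 → S8 → X2 → R6 → Y6 → K5 → Z9 → 00.

From 00: distances to unvisited — N2=8, Y6=11, X2=12, S8=14, R6=18, K5=19, Z9=28. Nearest is N2 (8).
From N2: distances to unvisited — S8=6, X2=11, R6=14, K5=16, Y6=19, Z9=35. Nearest is S8 (6).
From S8: distances to unvisited — X2=5, R6=8, K5=10, Y6=13, Z9=29. Nearest is X2 (5).
From X2: distances to unvisited — R6=6, K5=7, Y6=8, Z9=24. Nearest is R6 (6).
From R6: distances to unvisited — Y6=10, K5=13, Z9=27. Nearest is Y6 (10).
From Y6: distances to unvisited — K5=9, Z9=17. Nearest is K5 (9).
From K5: distances to unvisited — Z9=26. Nearest is Z9 (26).
Return Z9→00: 28.
Total = 8 + 6 + 5 + 6 + 10 + 9 + 26 + 28 = 98.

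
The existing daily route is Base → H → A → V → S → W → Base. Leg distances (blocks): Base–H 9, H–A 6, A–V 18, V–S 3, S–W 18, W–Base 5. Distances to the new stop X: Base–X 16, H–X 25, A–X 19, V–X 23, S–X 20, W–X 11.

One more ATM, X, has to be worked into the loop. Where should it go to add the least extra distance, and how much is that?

Minimum extra distance: 13 blocks, inserting X between S and W.

Insertion cost between consecutive stops i–j is d(i,X) + d(X,j) − d(i,j):
  between Base and H: 16 + 25 − 9 = 32
  between H and A: 25 + 19 − 6 = 38
  between A and V: 19 + 23 − 18 = 24
  between V and S: 23 + 20 − 3 = 40
  between S and W: 20 + 11 − 18 = 13
  between W and Base: 11 + 16 − 5 = 22
Cheapest insertion is between S and W, adding 13.
New total = 59 + 13 = 72.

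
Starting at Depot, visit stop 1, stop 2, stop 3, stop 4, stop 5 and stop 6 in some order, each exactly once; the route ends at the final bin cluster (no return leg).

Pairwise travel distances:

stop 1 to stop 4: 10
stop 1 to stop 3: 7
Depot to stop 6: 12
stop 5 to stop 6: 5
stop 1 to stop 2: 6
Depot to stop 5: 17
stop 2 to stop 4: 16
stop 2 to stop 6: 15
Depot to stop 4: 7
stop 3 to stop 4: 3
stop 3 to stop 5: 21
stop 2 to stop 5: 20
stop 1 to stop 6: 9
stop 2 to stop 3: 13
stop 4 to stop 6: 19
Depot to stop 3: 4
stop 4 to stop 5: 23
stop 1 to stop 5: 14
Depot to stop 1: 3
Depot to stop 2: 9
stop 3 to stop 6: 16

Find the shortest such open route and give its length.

Shortest open route: 43.

There are 6! = 720 possible orderings.
Depot → stop 1 → stop 2 → stop 3 → stop 4 → stop 5 → stop 6: 3+6+13+3+23+5 = 53
Depot → stop 1 → stop 2 → stop 3 → stop 4 → stop 6 → stop 5: 3+6+13+3+19+5 = 49
Depot → stop 1 → stop 2 → stop 3 → stop 5 → stop 4 → stop 6: 3+6+13+21+23+19 = 85
Depot → stop 1 → stop 2 → stop 3 → stop 5 → stop 6 → stop 4: 3+6+13+21+5+19 = 67
Depot → stop 1 → stop 2 → stop 3 → stop 6 → stop 4 → stop 5: 3+6+13+16+19+23 = 80
Depot → stop 1 → stop 2 → stop 3 → stop 6 → stop 5 → stop 4: 3+6+13+16+5+23 = 66
Depot → stop 1 → stop 2 → stop 4 → stop 3 → stop 5 → stop 6: 3+6+16+3+21+5 = 54
Depot → stop 1 → stop 2 → stop 4 → stop 3 → stop 6 → stop 5: 3+6+16+3+16+5 = 49
… (712 more)
Depot → stop 3 → stop 4 → stop 1 → stop 2 → stop 6 → stop 5: 4+3+10+6+15+5 = 43  ← best
The minimum is 43.
One shortest path: Depot → stop 3 → stop 4 → stop 1 → stop 2 → stop 6 → stop 5.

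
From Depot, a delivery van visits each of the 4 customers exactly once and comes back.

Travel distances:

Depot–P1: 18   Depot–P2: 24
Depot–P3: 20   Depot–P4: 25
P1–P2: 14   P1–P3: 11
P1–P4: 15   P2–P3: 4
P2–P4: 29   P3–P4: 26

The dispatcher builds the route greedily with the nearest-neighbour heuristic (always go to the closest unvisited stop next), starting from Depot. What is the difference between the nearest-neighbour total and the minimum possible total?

The nearest-neighbour route is 9 longer than optimal.

Depot: P1=18, P3=20, P2=24, P4=25 ⇒ P1
P1: P3=11, P2=14, P4=15 ⇒ P3
P3: P2=4, P4=26 ⇒ P2
P2: P4=29 ⇒ P4
NN route Depot → P1 → P3 → P2 → P4 → Depot costs 87.
Optimal: Depot → P3 → P2 → P1 → P4 → Depot costs 78 (by enumerating all 12 distinct tours).
Excess = 87 − 78 = 9.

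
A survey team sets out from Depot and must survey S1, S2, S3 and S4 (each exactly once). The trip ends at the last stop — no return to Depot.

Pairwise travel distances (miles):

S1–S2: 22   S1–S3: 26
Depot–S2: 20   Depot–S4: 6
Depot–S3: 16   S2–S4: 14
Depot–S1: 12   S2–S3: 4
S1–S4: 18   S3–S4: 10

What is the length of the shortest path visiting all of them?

There are 4! = 24 possible orderings.
Depot → S1 → S2 → S3 → S4: 12+22+4+10 = 48
Depot → S1 → S2 → S4 → S3: 12+22+14+10 = 58
Depot → S1 → S3 → S2 → S4: 12+26+4+14 = 56
Depot → S1 → S3 → S4 → S2: 12+26+10+14 = 62
Depot → S1 → S4 → S2 → S3: 12+18+14+4 = 48
Depot → S1 → S4 → S3 → S2: 12+18+10+4 = 44
Depot → S2 → S1 → S3 → S4: 20+22+26+10 = 78
Depot → S2 → S1 → S4 → S3: 20+22+18+10 = 70
Depot → S2 → S3 → S1 → S4: 20+4+26+18 = 68
Depot → S2 → S3 → S4 → S1: 20+4+10+18 = 52
Depot → S2 → S4 → S1 → S3: 20+14+18+26 = 78
Depot → S2 → S4 → S3 → S1: 20+14+10+26 = 70
Depot → S3 → S1 → S2 → S4: 16+26+22+14 = 78
Depot → S3 → S1 → S4 → S2: 16+26+18+14 = 74
… (10 more)
Depot → S4 → S3 → S2 → S1: 6+10+4+22 = 42  ← best
The minimum is 42.
One shortest path: Depot → S4 → S3 → S2 → S1.

Minimum one-way distance = 42 miles.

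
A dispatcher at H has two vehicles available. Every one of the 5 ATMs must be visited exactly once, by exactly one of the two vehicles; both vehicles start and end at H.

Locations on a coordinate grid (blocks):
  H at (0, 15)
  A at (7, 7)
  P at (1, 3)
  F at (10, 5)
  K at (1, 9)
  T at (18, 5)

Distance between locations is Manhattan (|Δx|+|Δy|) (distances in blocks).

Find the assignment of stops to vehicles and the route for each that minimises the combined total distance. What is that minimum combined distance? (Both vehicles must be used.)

74 blocks — the smallest possible combined total.

Try each way of splitting the stops between the two vehicles (each non-empty) and, for each split, find the best tour for each vehicle:
  {A} + {P, F, K, T}: 30 + 60 = 90
  {P} + {A, F, K, T}: 26 + 56 = 82
  {A, P} + {F, K, T}: 38 + 56 = 94
  {F} + {A, P, K, T}: 40 + 60 = 100
  {A, F} + {P, K, T}: 40 + 60 = 100
  {P, F} + {A, K, T}: 44 + 56 = 100
  … (15 splits in total)
  {K} + {A, P, F, T}: 14 + 60 = 74  ← best
Best: vehicle 1 H → K → H = 14; vehicle 2 H → A → F → T → P → H = 60; combined 74.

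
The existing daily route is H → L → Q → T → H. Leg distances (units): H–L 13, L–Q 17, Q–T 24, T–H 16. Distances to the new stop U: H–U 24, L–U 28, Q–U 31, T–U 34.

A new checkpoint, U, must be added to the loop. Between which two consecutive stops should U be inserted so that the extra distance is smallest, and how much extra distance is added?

Insertion cost between consecutive stops i–j is d(i,U) + d(U,j) − d(i,j):
  between H and L: 24 + 28 − 13 = 39
  between L and Q: 28 + 31 − 17 = 42
  between Q and T: 31 + 34 − 24 = 41
  between T and H: 34 + 24 − 16 = 42
Cheapest insertion is between H and L, adding 39.
New total = 70 + 39 = 109.

Adding 39 by placing U on the H–L leg.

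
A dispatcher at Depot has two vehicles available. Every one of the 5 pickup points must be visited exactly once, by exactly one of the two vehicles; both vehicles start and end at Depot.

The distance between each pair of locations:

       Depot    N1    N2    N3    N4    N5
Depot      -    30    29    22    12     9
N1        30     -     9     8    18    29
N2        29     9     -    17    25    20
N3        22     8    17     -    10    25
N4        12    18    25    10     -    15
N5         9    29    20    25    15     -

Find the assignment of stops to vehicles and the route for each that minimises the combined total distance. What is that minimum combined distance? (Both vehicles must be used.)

There are 2^4 − 1 = 15 ways to divide the 5 stops into two non-empty groups. For each, the best each vehicle can do is its own shortest tour through its group:
  {N1} + {N2, N3, N4, N5}: 60 + 68 = 128
  {N2} + {N1, N3, N4, N5}: 58 + 68 = 126
  {N1, N2} + {N3, N4, N5}: 68 + 56 = 124
  {N3} + {N1, N2, N4, N5}: 44 + 68 = 112
  {N1, N3} + {N2, N4, N5}: 60 + 66 = 126
  {N2, N3} + {N1, N4, N5}: 68 + 68 = 136
  … (15 splits in total)
  {N1, N2, N3, N4} + {N5}: 68 + 18 = 86  ← best
Best: vehicle 1 Depot → N2 → N1 → N3 → N4 → Depot = 68; vehicle 2 Depot → N5 → Depot = 18; combined 86.

Minimum combined distance: 86.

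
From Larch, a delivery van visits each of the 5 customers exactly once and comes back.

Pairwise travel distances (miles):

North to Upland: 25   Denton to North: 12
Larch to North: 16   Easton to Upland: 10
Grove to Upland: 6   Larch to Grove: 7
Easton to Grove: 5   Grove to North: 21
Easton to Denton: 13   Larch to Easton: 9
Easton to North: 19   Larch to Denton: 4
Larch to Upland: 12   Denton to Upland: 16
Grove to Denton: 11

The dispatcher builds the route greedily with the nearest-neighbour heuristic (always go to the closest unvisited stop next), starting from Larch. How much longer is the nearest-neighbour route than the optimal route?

From Larch: Denton=4, Grove=7, Easton=9, Upland=12, North=16 → choose Denton (4).
From Denton: Grove=11, North=12, Easton=13, Upland=16 → choose Grove (11).
From Grove: Easton=5, Upland=6, North=21 → choose Easton (5).
From Easton: Upland=10, North=19 → choose Upland (10).
From Upland: North=25 → choose North (25).
NN route Larch → Denton → Grove → Easton → Upland → North → Larch costs 71.
Optimal: Larch → Grove → Upland → Easton → North → Denton → Larch costs 58 (by enumerating all 60 distinct tours).
Excess = 71 − 58 = 13.

13 miles longer than the optimal tour.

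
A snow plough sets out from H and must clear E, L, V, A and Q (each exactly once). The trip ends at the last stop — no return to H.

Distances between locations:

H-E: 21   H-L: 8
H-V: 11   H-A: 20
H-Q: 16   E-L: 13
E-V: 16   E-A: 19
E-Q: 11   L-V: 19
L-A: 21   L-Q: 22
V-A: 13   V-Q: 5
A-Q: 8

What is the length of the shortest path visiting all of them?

Shortest open route: 50.

There are 5! = 120 possible orderings.
H→E→L→V→A→Q: 21+13+19+13+8 = 74
H→E→L→V→Q→A: 21+13+19+5+8 = 66
H→E→L→A→V→Q: 21+13+21+13+5 = 73
H→E→L→A→Q→V: 21+13+21+8+5 = 68
H→E→L→Q→V→A: 21+13+22+5+13 = 74
H→E→L→Q→A→V: 21+13+22+8+13 = 77
H→E→V→L→A→Q: 21+16+19+21+8 = 85
H→E→V→L→Q→A: 21+16+19+22+8 = 86
H→E→V→A→L→Q: 21+16+13+21+22 = 93
H→E→V→A→Q→L: 21+16+13+8+22 = 80
H→E→V→Q→L→A: 21+16+5+22+21 = 85
H→E→V→Q→A→L: 21+16+5+8+21 = 71
H→E→A→L→V→Q: 21+19+21+19+5 = 85
H→E→A→L→Q→V: 21+19+21+22+5 = 88
… (106 more)
H→L→E→V→Q→A: 8+13+16+5+8 = 50  ← best
The minimum is 50.
One shortest path: H → L → E → V → Q → A.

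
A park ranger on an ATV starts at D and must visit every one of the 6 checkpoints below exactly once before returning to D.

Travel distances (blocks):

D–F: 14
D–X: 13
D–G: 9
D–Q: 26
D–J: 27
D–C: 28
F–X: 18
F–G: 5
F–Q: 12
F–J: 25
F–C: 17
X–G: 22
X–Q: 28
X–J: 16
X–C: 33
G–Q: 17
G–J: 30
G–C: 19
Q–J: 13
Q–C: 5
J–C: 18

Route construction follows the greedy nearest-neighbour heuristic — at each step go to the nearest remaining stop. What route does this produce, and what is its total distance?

Total distance 78 blocks via the nearest-neighbour route D → G → F → Q → C → J → X → D.

From D: distances to unvisited — G=9, X=13, F=14, Q=26, J=27, C=28. Nearest is G (9).
From G: distances to unvisited — F=5, Q=17, C=19, X=22, J=30. Nearest is F (5).
From F: distances to unvisited — Q=12, C=17, X=18, J=25. Nearest is Q (12).
From Q: distances to unvisited — C=5, J=13, X=28. Nearest is C (5).
From C: distances to unvisited — J=18, X=33. Nearest is J (18).
From J: distances to unvisited — X=16. Nearest is X (16).
Return X→D: 13.
Total = 9 + 5 + 12 + 5 + 18 + 16 + 13 = 78.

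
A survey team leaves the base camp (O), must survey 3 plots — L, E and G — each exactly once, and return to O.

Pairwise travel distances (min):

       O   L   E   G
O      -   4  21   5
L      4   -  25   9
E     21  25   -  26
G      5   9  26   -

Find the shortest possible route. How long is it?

There are 3 distinct closed tours to check (reversals are equivalent).
O→L→E→G→O: 4+25+26+5 = 60
O→L→G→E→O: 4+9+26+21 = 60
O→E→L→G→O: 21+25+9+5 = 60
The minimum is 60.
One optimal route: O → L → E → G → O (or its reverse).

Shortest round trip = 60 min.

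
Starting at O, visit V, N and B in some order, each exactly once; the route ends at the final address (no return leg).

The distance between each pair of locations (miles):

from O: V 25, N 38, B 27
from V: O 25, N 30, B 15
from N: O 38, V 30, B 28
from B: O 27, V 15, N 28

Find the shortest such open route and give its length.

Minimum one-way distance = 68 miles.

There are 3! = 6 possible orderings.
O→V→N→B: 25+30+28 = 83
O→V→B→N: 25+15+28 = 68
O→N→V→B: 38+30+15 = 83
O→N→B→V: 38+28+15 = 81
O→B→V→N: 27+15+30 = 72
O→B→N→V: 27+28+30 = 85
The minimum is 68.
One shortest path: O → V → B → N.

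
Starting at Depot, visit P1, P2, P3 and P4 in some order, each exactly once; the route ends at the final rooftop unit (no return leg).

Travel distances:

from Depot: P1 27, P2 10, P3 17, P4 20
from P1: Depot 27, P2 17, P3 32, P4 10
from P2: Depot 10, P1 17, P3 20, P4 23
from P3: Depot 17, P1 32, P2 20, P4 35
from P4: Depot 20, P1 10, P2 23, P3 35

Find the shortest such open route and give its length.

Shortest open route: 64.

There are 4! = 24 possible orderings.
Depot - P1 - P2 - P3 - P4: 27+17+20+35 = 99
Depot - P1 - P2 - P4 - P3: 27+17+23+35 = 102
Depot - P1 - P3 - P2 - P4: 27+32+20+23 = 102
Depot - P1 - P3 - P4 - P2: 27+32+35+23 = 117
Depot - P1 - P4 - P2 - P3: 27+10+23+20 = 80
Depot - P1 - P4 - P3 - P2: 27+10+35+20 = 92
Depot - P2 - P1 - P3 - P4: 10+17+32+35 = 94
Depot - P2 - P1 - P4 - P3: 10+17+10+35 = 72
Depot - P2 - P3 - P1 - P4: 10+20+32+10 = 72
Depot - P2 - P3 - P4 - P1: 10+20+35+10 = 75
Depot - P2 - P4 - P1 - P3: 10+23+10+32 = 75
Depot - P2 - P4 - P3 - P1: 10+23+35+32 = 100
Depot - P3 - P1 - P2 - P4: 17+32+17+23 = 89
Depot - P3 - P1 - P4 - P2: 17+32+10+23 = 82
… (10 more)
Depot - P3 - P2 - P1 - P4: 17+20+17+10 = 64  ← best
The minimum is 64.
One shortest path: Depot → P3 → P2 → P1 → P4.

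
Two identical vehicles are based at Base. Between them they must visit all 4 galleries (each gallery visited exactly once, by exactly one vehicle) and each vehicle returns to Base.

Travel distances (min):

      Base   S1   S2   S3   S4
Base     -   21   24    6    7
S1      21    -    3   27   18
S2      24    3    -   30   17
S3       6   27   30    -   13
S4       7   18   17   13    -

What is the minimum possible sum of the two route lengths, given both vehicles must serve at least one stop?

60 min — the smallest possible combined total.

Check every non-empty split of the stops between the two vehicles; for each half take its own optimal tour:
  {S1} + {S2, S3, S4}: 42 + 60 = 102
  {S2} + {S1, S3, S4}: 48 + 58 = 106
  {S1, S2} + {S3, S4}: 48 + 26 = 74
  {S3} + {S1, S2, S4}: 12 + 48 = 60
  {S1, S3} + {S2, S4}: 54 + 48 = 102
  {S2, S3} + {S1, S4}: 60 + 46 = 106
  … (7 splits in total)
Best: vehicle 1 Base → S3 → Base = 12; vehicle 2 Base → S1 → S2 → S4 → Base = 48; combined 60.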